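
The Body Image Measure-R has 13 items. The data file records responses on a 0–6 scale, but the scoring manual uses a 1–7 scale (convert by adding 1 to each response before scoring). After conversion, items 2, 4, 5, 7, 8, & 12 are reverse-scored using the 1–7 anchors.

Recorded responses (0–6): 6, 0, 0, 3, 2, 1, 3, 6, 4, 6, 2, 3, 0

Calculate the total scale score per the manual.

51

Convert to 1–7: 7, 1, 1, 4, 3, 2, 4, 7, 5, 7, 3, 4, 1
Reverse-coded (reversed = (1+7) − raw = 8 − raw):
  item 2: 8 − 1 = 7
  item 4: 8 − 4 = 4
  item 5: 8 − 3 = 5
  item 7: 8 − 4 = 4
  item 8: 8 − 7 = 1
  item 12: 8 − 4 = 4
Scored: 7, 7, 1, 4, 5, 2, 4, 1, 5, 7, 3, 4, 1
Total = 51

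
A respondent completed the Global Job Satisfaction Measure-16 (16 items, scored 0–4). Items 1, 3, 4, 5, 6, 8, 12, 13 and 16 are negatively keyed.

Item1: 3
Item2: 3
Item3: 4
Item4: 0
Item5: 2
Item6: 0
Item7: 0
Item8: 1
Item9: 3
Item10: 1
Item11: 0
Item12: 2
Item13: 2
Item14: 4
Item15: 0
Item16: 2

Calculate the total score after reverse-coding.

31

Reverse-coded items (reverse-coded value = 4 − response):
  item 1: 4 − 3 = 1
  item 3: 4 − 4 = 0
  item 4: 4 − 0 = 4
  item 5: 4 − 2 = 2
  item 6: 4 − 0 = 4
  item 8: 4 − 1 = 3
  item 12: 4 − 2 = 2
  item 13: 4 − 2 = 2
  item 16: 4 − 2 = 2
Scored responses: 1, 3, 0, 4, 2, 4, 0, 3, 3, 1, 0, 2, 2, 4, 0, 2
Total = 1 + 3 + 0 + 4 + 2 + 4 + 0 + 3 + 3 + 1 + 0 + 2 + 2 + 4 + 0 + 2 = 31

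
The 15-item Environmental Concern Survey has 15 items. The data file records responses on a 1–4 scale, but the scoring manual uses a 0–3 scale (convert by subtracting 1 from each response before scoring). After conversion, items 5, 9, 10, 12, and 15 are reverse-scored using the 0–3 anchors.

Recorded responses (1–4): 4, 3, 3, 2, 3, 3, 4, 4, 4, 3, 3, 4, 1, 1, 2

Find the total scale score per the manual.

22

Convert to 0–3: 3, 2, 2, 1, 2, 2, 3, 3, 3, 2, 2, 3, 0, 0, 1
Reverse-coded (reversed = (0+3) − raw = 3 − raw):
  item 5: 3 − 2 = 1
  item 9: 3 − 3 = 0
  item 10: 3 − 2 = 1
  item 12: 3 − 3 = 0
  item 15: 3 − 1 = 2
Scored: 3, 2, 2, 1, 1, 2, 3, 3, 0, 1, 2, 0, 0, 0, 2
Total = 22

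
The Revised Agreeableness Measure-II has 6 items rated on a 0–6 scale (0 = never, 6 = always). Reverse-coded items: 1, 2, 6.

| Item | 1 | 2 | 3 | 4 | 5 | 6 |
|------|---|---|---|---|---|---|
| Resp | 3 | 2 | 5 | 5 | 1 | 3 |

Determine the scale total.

21

Reversing items 1, 2 and 6 with 6 − raw:
Total = (6−3) + (6−2) + 5 + 5 + 1 + (6−3)
      = 3 + 4 + 5 + 5 + 1 + 3 = 21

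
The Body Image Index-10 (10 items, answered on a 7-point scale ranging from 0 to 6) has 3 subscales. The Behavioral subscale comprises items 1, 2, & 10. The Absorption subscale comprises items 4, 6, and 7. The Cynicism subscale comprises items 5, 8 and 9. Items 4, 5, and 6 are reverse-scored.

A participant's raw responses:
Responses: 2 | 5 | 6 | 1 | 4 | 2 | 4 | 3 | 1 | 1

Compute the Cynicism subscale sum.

6

Cynicism items: 5, 8, 9.
Of these, item 5 is reverse-scored; reversed = (0+6) − raw = 6 − raw.
  item 5: 6 − 4 = 2
  item 8: 3
  item 9: 1
Sum = 2 + 3 + 1 = 6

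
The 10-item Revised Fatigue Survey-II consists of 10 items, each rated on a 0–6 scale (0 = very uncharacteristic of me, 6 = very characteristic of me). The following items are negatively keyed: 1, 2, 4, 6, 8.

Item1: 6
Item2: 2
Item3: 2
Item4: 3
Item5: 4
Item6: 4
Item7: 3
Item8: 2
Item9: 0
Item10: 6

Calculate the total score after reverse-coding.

Raw sum = 32. Negatively keyed items: 1, 2, 4, 6, 8; their raw sum = 17.
Each reversal replaces raw with 6 − raw, changing the total by 6 − 2·raw per item.
Total = 32 + 5·6 − 2·17 = 32 + 30 − 34 = 28

28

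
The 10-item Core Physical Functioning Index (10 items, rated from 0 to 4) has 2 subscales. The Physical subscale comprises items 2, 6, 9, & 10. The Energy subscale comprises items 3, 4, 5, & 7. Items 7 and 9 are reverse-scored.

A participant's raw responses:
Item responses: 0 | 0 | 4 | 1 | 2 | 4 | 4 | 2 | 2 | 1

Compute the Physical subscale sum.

7

Physical items: 2, 6, 9, 10.
Of these, item 9 is reverse-scored; reverse-coded value = 4 − response.
  item 2: 0
  item 6: 4
  item 9: 4 − 2 = 2
  item 10: 1
Sum = 0 + 4 + 2 + 1 = 7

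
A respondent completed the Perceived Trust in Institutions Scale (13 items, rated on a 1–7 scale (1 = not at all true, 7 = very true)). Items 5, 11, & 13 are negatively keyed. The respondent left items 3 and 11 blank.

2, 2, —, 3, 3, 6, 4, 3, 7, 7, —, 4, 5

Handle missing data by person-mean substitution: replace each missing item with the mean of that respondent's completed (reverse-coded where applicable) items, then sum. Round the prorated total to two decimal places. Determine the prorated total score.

Reverse-coded (on a 1–7 scale, reversed = 8 − raw):
  item 5: 8 − 3 = 5
  item 13: 8 − 5 = 3
Completed scored items (11 of 13): 2, 2, 3, 5, 6, 4, 3, 7, 7, 4, 3; sum = 46.
Person mean = 46 / 11 ≈ 4.1818
Prorated total = (46 / 11) × 13 = 54.36 (to 2 dp)

54.36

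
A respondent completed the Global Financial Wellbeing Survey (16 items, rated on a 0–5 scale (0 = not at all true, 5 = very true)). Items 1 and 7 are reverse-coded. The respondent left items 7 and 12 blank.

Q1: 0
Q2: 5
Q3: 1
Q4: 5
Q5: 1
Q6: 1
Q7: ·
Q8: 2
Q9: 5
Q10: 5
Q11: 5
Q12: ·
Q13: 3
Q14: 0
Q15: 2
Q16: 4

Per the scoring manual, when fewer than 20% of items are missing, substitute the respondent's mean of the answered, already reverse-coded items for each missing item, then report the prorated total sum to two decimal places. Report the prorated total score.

Reverse-coded (on a 0–5 scale, reversed = 5 − raw):
  item 1: 5 − 0 = 5
Completed scored items (14 of 16): 5, 5, 1, 5, 1, 1, 2, 5, 5, 5, 3, 0, 2, 4; sum = 44.
Person mean = 44 / 14 ≈ 3.1429
Prorated total = (44 / 14) × 16 = 50.29 (to 2 dp)

50.29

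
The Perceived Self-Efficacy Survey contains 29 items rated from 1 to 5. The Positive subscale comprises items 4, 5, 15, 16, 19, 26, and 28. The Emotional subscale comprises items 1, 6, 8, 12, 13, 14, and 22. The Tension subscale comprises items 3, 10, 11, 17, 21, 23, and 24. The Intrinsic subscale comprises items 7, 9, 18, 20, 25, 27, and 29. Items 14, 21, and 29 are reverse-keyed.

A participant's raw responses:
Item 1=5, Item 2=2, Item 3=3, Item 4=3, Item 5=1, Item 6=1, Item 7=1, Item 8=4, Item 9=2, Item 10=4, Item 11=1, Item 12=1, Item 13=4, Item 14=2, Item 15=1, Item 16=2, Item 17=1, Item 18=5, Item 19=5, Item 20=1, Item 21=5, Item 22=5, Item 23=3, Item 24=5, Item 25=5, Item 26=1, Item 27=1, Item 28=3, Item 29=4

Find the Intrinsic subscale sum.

Intrinsic items: 7, 9, 18, 20, 25, 27, 29.
Of these, item 29 is reverse-keyed; reversed = (1+5) − raw = 6 − raw.
  item 7: 1
  item 9: 2
  item 18: 5
  item 20: 1
  item 25: 5
  item 27: 1
  item 29: 6 − 4 = 2
Sum = 1 + 2 + 5 + 1 + 5 + 1 + 2 = 17

17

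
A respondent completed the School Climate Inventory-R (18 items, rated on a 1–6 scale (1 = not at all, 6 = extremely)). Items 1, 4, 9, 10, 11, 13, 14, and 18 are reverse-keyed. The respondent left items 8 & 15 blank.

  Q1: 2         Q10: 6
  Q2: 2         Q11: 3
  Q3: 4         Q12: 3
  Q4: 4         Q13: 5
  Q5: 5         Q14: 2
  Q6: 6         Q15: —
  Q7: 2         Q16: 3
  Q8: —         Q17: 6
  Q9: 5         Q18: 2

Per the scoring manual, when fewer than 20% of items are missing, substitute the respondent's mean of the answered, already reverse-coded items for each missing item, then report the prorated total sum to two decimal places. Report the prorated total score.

65.25

Reverse-coded (on a 1–6 scale, reversed = 7 − raw):
  item 1: 7 − 2 = 5
  item 4: 7 − 4 = 3
  item 9: 7 − 5 = 2
  item 10: 7 − 6 = 1
  item 11: 7 − 3 = 4
  item 13: 7 − 5 = 2
  item 14: 7 − 2 = 5
  item 18: 7 − 2 = 5
Completed scored items (16 of 18): 5, 2, 4, 3, 5, 6, 2, 2, 1, 4, 3, 2, 5, 3, 6, 5; sum = 58.
Person mean = 58 / 16 ≈ 3.6250
Prorated total = (58 / 16) × 18 = 65.25 (to 2 dp)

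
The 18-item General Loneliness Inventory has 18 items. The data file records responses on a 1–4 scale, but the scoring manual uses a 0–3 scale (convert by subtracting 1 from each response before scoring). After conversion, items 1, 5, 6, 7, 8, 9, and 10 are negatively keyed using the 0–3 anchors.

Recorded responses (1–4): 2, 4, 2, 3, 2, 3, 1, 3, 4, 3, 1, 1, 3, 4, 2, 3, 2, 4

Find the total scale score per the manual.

28

Convert to 0–3: 1, 3, 1, 2, 1, 2, 0, 2, 3, 2, 0, 0, 2, 3, 1, 2, 1, 3
Reverse-coded (reverse-coded value = 3 − response):
  item 1: 3 − 1 = 2
  item 5: 3 − 1 = 2
  item 6: 3 − 2 = 1
  item 7: 3 − 0 = 3
  item 8: 3 − 2 = 1
  item 9: 3 − 3 = 0
  item 10: 3 − 2 = 1
Scored: 2, 3, 1, 2, 2, 1, 3, 1, 0, 1, 0, 0, 2, 3, 1, 2, 1, 3
Total = 28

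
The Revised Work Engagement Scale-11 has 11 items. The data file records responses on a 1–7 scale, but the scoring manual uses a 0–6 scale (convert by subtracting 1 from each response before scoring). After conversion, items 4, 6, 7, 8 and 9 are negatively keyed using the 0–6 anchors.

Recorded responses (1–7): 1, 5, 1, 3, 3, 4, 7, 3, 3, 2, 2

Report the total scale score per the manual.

Convert to 0–6: 0, 4, 0, 2, 2, 3, 6, 2, 2, 1, 1
Reverse-coded (reversed = (0+6) − raw = 6 − raw):
  item 4: 6 − 2 = 4
  item 6: 6 − 3 = 3
  item 7: 6 − 6 = 0
  item 8: 6 − 2 = 4
  item 9: 6 − 2 = 4
Scored: 0, 4, 0, 4, 2, 3, 0, 4, 4, 1, 1
Total = 23

23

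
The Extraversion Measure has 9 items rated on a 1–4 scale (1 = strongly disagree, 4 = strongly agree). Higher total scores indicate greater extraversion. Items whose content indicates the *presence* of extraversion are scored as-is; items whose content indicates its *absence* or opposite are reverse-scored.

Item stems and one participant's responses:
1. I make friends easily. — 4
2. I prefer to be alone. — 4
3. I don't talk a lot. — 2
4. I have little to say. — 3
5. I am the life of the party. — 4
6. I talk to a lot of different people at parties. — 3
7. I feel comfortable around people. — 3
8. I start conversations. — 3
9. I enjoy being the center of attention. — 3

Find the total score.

26

Items 2, 3, 4 describe the absence/opposite of extraversion → reverse-score.
on a 1–4 scale, reversed = 5 − raw.
  item 1: 4
  item 2: 5 − 4 = 1
  item 3: 5 − 2 = 3
  item 4: 5 − 3 = 2
  item 5: 4
  item 6: 3
  item 7: 3
  item 8: 3
  item 9: 3
Total = 4 + 1 + 3 + 2 + 4 + 3 + 3 + 3 + 3 = 26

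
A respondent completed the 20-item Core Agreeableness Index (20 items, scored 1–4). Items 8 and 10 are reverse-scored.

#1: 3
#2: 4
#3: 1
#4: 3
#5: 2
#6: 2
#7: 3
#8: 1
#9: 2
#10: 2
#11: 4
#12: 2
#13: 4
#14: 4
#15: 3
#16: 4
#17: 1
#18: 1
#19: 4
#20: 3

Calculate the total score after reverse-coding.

57

Raw sum = 53. Reverse-scored items: 8, 10; their raw sum = 3.
Each reversal replaces raw with 5 − raw, changing the total by 5 − 2·raw per item.
Total = 53 + 2·5 − 2·3 = 53 + 10 − 6 = 57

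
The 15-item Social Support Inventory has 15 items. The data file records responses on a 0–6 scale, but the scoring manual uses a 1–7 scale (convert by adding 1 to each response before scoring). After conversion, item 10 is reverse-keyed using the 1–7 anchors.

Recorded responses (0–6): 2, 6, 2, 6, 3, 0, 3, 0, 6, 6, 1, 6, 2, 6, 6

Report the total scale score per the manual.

Convert to 1–7: 3, 7, 3, 7, 4, 1, 4, 1, 7, 7, 2, 7, 3, 7, 7
Reverse-coded (reversed = (1+7) − raw = 8 − raw):
  item 10: 8 − 7 = 1
Scored: 3, 7, 3, 7, 4, 1, 4, 1, 7, 1, 2, 7, 3, 7, 7
Total = 64

64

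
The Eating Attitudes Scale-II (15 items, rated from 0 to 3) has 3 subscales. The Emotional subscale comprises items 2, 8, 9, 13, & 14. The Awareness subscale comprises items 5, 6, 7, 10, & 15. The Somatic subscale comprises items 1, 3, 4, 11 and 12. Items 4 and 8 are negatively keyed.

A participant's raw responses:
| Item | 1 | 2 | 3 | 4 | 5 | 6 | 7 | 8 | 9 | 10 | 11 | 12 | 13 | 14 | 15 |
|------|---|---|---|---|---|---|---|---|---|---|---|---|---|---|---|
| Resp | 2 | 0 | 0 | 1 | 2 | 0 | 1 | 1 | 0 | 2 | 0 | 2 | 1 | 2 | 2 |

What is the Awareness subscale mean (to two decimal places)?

1.40

Awareness items: 5, 6, 7, 10, 15.
  item 5: 2
  item 6: 0
  item 7: 1
  item 10: 2
  item 15: 2
Sum = 2 + 0 + 1 + 2 + 2 = 7
Mean = 7 / 5 = 1.40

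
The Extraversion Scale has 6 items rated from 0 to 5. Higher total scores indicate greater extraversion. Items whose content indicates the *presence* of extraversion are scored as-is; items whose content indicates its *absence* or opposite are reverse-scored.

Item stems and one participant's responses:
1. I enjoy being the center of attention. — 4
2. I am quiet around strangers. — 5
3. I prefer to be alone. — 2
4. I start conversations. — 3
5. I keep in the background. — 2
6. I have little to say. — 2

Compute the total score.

16

Items 2, 3, 5, 6 describe the absence/opposite of extraversion → reverse-score.
reversed = (0+5) − raw = 5 − raw.
  item 1: 4
  item 2: 5 − 5 = 0
  item 3: 5 − 2 = 3
  item 4: 3
  item 5: 5 − 2 = 3
  item 6: 5 − 2 = 3
Total = 4 + 0 + 3 + 3 + 3 + 3 = 16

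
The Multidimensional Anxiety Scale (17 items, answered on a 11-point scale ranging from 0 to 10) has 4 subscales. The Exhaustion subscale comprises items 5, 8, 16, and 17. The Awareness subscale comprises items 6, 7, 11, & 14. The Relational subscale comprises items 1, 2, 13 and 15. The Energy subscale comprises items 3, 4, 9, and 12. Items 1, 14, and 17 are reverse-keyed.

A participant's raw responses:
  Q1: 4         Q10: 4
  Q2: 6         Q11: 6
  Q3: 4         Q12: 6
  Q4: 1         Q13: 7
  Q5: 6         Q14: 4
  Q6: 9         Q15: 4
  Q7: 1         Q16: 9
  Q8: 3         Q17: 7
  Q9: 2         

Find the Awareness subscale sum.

22

Awareness items: 6, 7, 11, 14.
Of these, item 14 is reverse-keyed; on a 0–10 scale, reversed = 10 − raw.
  item 6: 9
  item 7: 1
  item 11: 6
  item 14: 10 − 4 = 6
Sum = 9 + 1 + 6 + 6 = 22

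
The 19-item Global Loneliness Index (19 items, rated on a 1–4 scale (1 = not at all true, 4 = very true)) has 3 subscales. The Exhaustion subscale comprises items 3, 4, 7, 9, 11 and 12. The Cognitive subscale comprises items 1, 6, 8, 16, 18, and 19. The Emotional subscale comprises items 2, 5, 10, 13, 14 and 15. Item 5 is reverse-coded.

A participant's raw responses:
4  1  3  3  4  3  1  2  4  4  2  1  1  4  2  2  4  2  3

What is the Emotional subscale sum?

13

Emotional items: 2, 5, 10, 13, 14, 15.
Of these, item 5 is reverse-coded; on a 1–4 scale, reversed = 5 − raw.
  item 2: 1
  item 5: 5 − 4 = 1
  item 10: 4
  item 13: 1
  item 14: 4
  item 15: 2
Sum = 1 + 1 + 4 + 1 + 4 + 2 = 13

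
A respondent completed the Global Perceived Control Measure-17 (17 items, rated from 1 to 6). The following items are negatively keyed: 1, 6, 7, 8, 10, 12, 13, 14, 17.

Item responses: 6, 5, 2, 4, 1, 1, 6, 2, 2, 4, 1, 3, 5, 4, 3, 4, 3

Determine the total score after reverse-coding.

51

Negatively keyed items use 7 − raw:
  item 1: 7 − 6 = 1
  item 6: 7 − 1 = 6
  item 7: 7 − 6 = 1
  item 8: 7 − 2 = 5
  item 10: 7 − 4 = 3
  item 12: 7 − 3 = 4
  item 13: 7 − 5 = 2
  item 14: 7 − 4 = 3
  item 17: 7 − 3 = 4
Scored responses: 1, 5, 2, 4, 1, 6, 1, 5, 2, 3, 1, 4, 2, 3, 3, 4, 4
Total = 1 + 5 + 2 + 4 + 1 + 6 + 1 + 5 + 2 + 3 + 1 + 4 + 2 + 3 + 3 + 4 + 4 = 51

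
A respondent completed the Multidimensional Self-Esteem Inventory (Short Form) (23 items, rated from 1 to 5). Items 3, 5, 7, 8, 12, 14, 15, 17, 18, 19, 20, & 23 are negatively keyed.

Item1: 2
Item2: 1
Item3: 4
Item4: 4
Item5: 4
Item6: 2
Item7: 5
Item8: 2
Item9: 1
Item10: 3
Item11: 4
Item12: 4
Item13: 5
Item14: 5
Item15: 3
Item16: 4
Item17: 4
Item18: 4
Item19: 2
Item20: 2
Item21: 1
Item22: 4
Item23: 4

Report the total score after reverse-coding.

60

Negatively keyed items use 6 − raw:
  item 3: 6 − 4 = 2
  item 5: 6 − 4 = 2
  item 7: 6 − 5 = 1
  item 8: 6 − 2 = 4
  item 12: 6 − 4 = 2
  item 14: 6 − 5 = 1
  item 15: 6 − 3 = 3
  item 17: 6 − 4 = 2
  item 18: 6 − 4 = 2
  item 19: 6 − 2 = 4
  item 20: 6 − 2 = 4
  item 23: 6 − 4 = 2
Scored items: 2, 1, 2, 4, 2, 2, 1, 4, 1, 3, 4, 2, 5, 1, 3, 4, 2, 2, 4, 4, 1, 4, 2
Total = 2 + 1 + 2 + 4 + 2 + 2 + 1 + 4 + 1 + 3 + 4 + 2 + 5 + 1 + 3 + 4 + 2 + 2 + 4 + 4 + 1 + 4 + 2 = 60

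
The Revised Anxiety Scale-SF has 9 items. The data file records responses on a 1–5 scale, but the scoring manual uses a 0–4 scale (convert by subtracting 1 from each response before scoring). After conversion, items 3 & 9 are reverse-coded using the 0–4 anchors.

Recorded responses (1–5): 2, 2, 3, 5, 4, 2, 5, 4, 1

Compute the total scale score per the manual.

23

Convert to 0–4: 1, 1, 2, 4, 3, 1, 4, 3, 0
Reverse-coded (reversed = (0+4) − raw = 4 − raw):
  item 3: 4 − 2 = 2
  item 9: 4 − 0 = 4
Scored: 1, 1, 2, 4, 3, 1, 4, 3, 4
Total = 23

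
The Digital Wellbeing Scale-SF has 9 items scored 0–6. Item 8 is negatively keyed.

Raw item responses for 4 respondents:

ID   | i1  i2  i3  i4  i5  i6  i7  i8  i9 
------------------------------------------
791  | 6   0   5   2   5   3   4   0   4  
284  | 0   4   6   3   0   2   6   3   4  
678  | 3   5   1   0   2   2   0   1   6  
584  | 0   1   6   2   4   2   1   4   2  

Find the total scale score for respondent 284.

Respondent 284 raw: 0, 4, 6, 3, 0, 2, 6, 3, 4.
Reverse-coded (reversed = (0+6) − raw = 6 − raw):
  item 1: 0
  item 2: 4
  item 3: 6
  item 4: 3
  item 5: 0
  item 6: 2
  item 7: 6
  item 8: 6 − 3 = 3
  item 9: 4
Sum = 0 + 4 + 6 + 3 + 0 + 2 + 6 + 3 + 4 = 28

28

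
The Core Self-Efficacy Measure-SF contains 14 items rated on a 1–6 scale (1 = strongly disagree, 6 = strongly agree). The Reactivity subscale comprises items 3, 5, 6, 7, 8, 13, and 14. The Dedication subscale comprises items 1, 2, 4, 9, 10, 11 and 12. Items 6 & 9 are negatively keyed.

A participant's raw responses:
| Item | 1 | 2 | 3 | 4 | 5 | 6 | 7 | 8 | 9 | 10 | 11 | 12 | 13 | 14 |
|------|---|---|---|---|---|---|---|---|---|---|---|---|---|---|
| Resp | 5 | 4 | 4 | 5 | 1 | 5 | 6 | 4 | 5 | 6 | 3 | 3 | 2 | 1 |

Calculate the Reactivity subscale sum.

Reactivity items: 3, 5, 6, 7, 8, 13, 14.
Of these, item 6 is negatively keyed; reversed = (1+6) − raw = 7 − raw.
  item 3: 4
  item 5: 1
  item 6: 7 − 5 = 2
  item 7: 6
  item 8: 4
  item 13: 2
  item 14: 1
Sum = 4 + 1 + 2 + 6 + 4 + 2 + 1 = 20

20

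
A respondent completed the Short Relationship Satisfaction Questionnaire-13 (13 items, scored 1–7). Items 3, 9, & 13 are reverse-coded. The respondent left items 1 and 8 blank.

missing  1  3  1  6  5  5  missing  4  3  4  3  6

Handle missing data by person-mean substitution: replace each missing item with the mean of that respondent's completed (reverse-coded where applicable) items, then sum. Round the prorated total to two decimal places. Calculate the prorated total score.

46.09

Reverse-coded (reverse-coded value = 8 − response):
  item 3: 8 − 3 = 5
  item 9: 8 − 4 = 4
  item 13: 8 − 6 = 2
Completed scored items (11 of 13): 1, 5, 1, 6, 5, 5, 4, 3, 4, 3, 2; sum = 39.
Person mean = 39 / 11 ≈ 3.5455
Prorated total = (39 / 11) × 13 = 46.09 (to 2 dp)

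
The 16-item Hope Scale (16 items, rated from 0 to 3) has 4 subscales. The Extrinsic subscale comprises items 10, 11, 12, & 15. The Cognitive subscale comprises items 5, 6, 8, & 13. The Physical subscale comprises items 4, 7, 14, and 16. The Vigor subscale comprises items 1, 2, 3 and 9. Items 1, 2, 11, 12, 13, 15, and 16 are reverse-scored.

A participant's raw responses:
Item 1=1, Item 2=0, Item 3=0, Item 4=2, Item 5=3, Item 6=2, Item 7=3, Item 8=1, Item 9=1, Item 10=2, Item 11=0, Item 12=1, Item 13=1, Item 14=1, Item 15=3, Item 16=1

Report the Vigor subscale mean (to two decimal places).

Vigor items: 1, 2, 3, 9.
Of these, items 1 and 2 are reverse-scored; on a 0–3 scale, reversed = 3 − raw.
  item 1: 3 − 1 = 2
  item 2: 3 − 0 = 3
  item 3: 0
  item 9: 1
Sum = 2 + 3 + 0 + 1 = 6
Mean = 6 / 4 = 1.50

1.50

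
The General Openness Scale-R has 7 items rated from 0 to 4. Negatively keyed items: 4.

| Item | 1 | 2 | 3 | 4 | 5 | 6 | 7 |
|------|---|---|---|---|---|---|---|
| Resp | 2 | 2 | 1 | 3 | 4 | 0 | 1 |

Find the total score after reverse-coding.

Negatively keyed items use 4 − raw:
  item 4: 4 − 3 = 1
Scored responses: 2, 2, 1, 1, 4, 0, 1
Total = 2 + 2 + 1 + 1 + 4 + 0 + 1 = 11

11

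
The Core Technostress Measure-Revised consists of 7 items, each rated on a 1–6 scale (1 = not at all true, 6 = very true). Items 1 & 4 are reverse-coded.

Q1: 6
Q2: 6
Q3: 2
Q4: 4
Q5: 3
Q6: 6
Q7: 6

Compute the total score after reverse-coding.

Apply reverse scoring (reverse-coded value = 7 − response):
  item 1: 7 − 6 = 1
  item 4: 7 − 4 = 3
Scored responses: 1, 6, 2, 3, 3, 6, 6
Total = 1 + 6 + 2 + 3 + 3 + 6 + 6 = 27

27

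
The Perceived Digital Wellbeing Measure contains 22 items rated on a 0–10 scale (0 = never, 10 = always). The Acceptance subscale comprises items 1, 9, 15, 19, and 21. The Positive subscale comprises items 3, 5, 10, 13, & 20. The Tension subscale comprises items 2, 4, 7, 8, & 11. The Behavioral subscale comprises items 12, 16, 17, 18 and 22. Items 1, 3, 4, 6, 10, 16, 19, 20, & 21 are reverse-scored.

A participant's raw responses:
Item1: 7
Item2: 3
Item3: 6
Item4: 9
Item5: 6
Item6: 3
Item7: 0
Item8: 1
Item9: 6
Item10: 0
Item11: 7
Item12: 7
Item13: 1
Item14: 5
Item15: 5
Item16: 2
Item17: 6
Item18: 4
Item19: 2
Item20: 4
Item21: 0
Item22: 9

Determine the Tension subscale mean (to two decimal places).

Tension items: 2, 4, 7, 8, 11.
Of these, item 4 is reverse-scored; on a 0–10 scale, reversed = 10 − raw.
  item 2: 3
  item 4: 10 − 9 = 1
  item 7: 0
  item 8: 1
  item 11: 7
Sum = 3 + 1 + 0 + 1 + 7 = 12
Mean = 12 / 5 = 2.40

2.40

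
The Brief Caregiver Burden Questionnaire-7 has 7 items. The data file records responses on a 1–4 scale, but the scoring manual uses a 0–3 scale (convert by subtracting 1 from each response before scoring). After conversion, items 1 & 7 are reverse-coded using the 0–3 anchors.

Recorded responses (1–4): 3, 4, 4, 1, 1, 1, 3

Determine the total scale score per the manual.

8

Convert to 0–3: 2, 3, 3, 0, 0, 0, 2
Reverse-coded (reversed = (0+3) − raw = 3 − raw):
  item 1: 3 − 2 = 1
  item 7: 3 − 2 = 1
Scored: 1, 3, 3, 0, 0, 0, 1
Total = 8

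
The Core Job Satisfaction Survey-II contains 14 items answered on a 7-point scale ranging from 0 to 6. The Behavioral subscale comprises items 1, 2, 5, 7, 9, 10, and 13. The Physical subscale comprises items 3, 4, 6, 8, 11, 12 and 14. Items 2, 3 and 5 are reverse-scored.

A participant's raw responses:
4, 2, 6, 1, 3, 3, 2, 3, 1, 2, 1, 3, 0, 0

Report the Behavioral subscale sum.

16

Behavioral items: 1, 2, 5, 7, 9, 10, 13.
Of these, items 2 and 5 are reverse-scored; on a 0–6 scale, reversed = 6 − raw.
  item 1: 4
  item 2: 6 − 2 = 4
  item 5: 6 − 3 = 3
  item 7: 2
  item 9: 1
  item 10: 2
  item 13: 0
Sum = 4 + 4 + 3 + 2 + 1 + 2 + 0 = 16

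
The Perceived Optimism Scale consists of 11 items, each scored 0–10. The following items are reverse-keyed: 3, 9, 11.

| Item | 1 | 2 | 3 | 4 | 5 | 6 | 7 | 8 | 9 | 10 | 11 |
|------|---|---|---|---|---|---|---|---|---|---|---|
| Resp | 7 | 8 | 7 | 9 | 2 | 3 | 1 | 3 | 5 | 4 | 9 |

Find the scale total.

46

Reverse-keyed items use 10 − raw:
  item 3: 10 − 7 = 3
  item 9: 10 − 5 = 5
  item 11: 10 − 9 = 1
Scored items: 7, 8, 3, 9, 2, 3, 1, 3, 5, 4, 1
Total = 7 + 8 + 3 + 9 + 2 + 3 + 1 + 3 + 5 + 4 + 1 = 46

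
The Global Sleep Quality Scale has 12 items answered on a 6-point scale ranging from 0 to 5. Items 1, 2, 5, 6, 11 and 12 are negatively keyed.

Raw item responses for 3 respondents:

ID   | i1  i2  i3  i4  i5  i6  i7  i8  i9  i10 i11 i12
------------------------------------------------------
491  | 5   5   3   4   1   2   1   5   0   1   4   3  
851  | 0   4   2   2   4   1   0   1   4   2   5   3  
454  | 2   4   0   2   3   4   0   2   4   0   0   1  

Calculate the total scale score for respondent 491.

Respondent 491 raw: 5, 5, 3, 4, 1, 2, 1, 5, 0, 1, 4, 3.
Reverse-coded (reverse-coded value = 5 − response):
  item 1: 5 − 5 = 0
  item 2: 5 − 5 = 0
  item 3: 3
  item 4: 4
  item 5: 5 − 1 = 4
  item 6: 5 − 2 = 3
  item 7: 1
  item 8: 5
  item 9: 0
  item 10: 1
  item 11: 5 − 4 = 1
  item 12: 5 − 3 = 2
Sum = 0 + 0 + 3 + 4 + 4 + 3 + 1 + 5 + 0 + 1 + 1 + 2 = 24

24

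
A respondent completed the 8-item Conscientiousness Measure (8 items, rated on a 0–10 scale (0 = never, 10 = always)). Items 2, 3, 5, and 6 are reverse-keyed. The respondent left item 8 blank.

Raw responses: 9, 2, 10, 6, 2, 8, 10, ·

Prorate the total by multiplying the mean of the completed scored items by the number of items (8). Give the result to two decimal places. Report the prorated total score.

Reverse-coded (on a 0–10 scale, reversed = 10 − raw):
  item 2: 10 − 2 = 8
  item 3: 10 − 10 = 0
  item 5: 10 − 2 = 8
  item 6: 10 − 8 = 2
Completed scored items (7 of 8): 9, 8, 0, 6, 8, 2, 10; sum = 43.
Person mean = 43 / 7 ≈ 6.1429
Prorated total = (43 / 7) × 8 = 49.14 (to 2 dp)

49.14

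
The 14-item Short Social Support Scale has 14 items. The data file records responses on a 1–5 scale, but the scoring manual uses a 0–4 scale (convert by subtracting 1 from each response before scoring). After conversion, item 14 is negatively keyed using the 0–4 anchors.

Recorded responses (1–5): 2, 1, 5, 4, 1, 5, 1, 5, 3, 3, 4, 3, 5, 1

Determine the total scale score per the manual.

33

Convert to 0–4: 1, 0, 4, 3, 0, 4, 0, 4, 2, 2, 3, 2, 4, 0
Reverse-coded (reversed = (0+4) − raw = 4 − raw):
  item 14: 4 − 0 = 4
Scored: 1, 0, 4, 3, 0, 4, 0, 4, 2, 2, 3, 2, 4, 4
Total = 33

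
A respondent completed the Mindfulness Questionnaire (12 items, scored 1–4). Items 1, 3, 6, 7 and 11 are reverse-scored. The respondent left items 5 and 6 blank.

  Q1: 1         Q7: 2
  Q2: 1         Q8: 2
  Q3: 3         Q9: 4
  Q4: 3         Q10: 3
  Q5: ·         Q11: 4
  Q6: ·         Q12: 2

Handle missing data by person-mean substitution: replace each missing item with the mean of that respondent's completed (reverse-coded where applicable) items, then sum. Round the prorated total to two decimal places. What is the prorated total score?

Reverse-coded (on a 1–4 scale, reversed = 5 − raw):
  item 1: 5 − 1 = 4
  item 3: 5 − 3 = 2
  item 7: 5 − 2 = 3
  item 11: 5 − 4 = 1
Completed scored items (10 of 12): 4, 1, 2, 3, 3, 2, 4, 3, 1, 2; sum = 25.
Person mean = 25 / 10 ≈ 2.5000
Prorated total = (25 / 10) × 12 = 30.00 (to 2 dp)

30.00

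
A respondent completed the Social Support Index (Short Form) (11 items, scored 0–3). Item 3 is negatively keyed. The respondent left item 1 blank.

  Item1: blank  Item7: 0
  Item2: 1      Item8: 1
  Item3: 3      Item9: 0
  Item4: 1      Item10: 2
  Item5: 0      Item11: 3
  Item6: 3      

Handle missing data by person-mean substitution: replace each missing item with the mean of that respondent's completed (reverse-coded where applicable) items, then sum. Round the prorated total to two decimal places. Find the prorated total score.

Reverse-coded (reverse-coded value = 3 − response):
  item 3: 3 − 3 = 0
Completed scored items (10 of 11): 1, 0, 1, 0, 3, 0, 1, 0, 2, 3; sum = 11.
Person mean = 11 / 10 ≈ 1.1000
Prorated total = (11 / 10) × 11 = 12.10 (to 2 dp)

12.10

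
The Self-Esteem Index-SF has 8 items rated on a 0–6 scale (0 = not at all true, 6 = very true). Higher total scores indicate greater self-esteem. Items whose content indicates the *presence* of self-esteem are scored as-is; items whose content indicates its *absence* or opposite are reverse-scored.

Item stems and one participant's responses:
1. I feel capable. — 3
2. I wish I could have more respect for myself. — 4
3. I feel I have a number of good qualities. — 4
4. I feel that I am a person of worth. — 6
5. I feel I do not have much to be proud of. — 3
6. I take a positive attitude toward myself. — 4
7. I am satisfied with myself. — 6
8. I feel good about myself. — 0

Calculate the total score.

Items 2, 5 describe the absence/opposite of self-esteem → reverse-score.
reversed = (0+6) − raw = 6 − raw.
  item 1: 3
  item 2: 6 − 4 = 2
  item 3: 4
  item 4: 6
  item 5: 6 − 3 = 3
  item 6: 4
  item 7: 6
  item 8: 0
Total = 3 + 2 + 4 + 6 + 3 + 4 + 6 + 0 = 28

28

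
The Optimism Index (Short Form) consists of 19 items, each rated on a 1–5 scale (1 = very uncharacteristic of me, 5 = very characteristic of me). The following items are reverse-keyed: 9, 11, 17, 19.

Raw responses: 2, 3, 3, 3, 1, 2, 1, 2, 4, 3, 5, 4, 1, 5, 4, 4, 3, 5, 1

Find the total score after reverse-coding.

Apply reverse scoring (on a 1–5 scale, reversed = 6 − raw):
  item 9: 6 − 4 = 2
  item 11: 6 − 5 = 1
  item 17: 6 − 3 = 3
  item 19: 6 − 1 = 5
After reverse-coding: 2, 3, 3, 3, 1, 2, 1, 2, 2, 3, 1, 4, 1, 5, 4, 4, 3, 5, 5
Total = 2 + 3 + 3 + 3 + 1 + 2 + 1 + 2 + 2 + 3 + 1 + 4 + 1 + 5 + 4 + 4 + 3 + 5 + 5 = 54

54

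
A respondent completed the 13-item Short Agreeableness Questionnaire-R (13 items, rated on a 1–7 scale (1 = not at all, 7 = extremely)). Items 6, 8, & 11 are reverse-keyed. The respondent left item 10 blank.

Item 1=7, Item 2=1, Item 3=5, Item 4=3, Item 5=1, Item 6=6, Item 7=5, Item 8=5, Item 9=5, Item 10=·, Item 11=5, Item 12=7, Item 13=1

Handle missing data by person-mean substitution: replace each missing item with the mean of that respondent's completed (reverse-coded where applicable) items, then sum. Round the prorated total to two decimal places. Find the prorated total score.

Reverse-coded (on a 1–7 scale, reversed = 8 − raw):
  item 6: 8 − 6 = 2
  item 8: 8 − 5 = 3
  item 11: 8 − 5 = 3
Completed scored items (12 of 13): 7, 1, 5, 3, 1, 2, 5, 3, 5, 3, 7, 1; sum = 43.
Person mean = 43 / 12 ≈ 3.5833
Prorated total = (43 / 12) × 13 = 46.58 (to 2 dp)

46.58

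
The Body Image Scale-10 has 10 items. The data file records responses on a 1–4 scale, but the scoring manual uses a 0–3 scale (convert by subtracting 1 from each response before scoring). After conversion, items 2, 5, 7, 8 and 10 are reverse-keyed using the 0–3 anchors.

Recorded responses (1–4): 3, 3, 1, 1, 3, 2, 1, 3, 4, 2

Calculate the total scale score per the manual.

Convert to 0–3: 2, 2, 0, 0, 2, 1, 0, 2, 3, 1
Reverse-coded (reverse-coded value = 3 − response):
  item 2: 3 − 2 = 1
  item 5: 3 − 2 = 1
  item 7: 3 − 0 = 3
  item 8: 3 − 2 = 1
  item 10: 3 − 1 = 2
Scored: 2, 1, 0, 0, 1, 1, 3, 1, 3, 2
Total = 14

14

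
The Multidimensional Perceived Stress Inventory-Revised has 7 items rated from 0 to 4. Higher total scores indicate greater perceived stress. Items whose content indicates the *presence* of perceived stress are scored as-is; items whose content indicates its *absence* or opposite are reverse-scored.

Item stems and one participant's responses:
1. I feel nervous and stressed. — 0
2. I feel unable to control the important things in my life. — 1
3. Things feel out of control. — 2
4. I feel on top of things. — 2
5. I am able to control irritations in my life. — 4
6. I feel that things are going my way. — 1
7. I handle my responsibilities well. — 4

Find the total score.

8

Items 4, 5, 6, 7 describe the absence/opposite of perceived stress → reverse-score.
reverse-coded value = 4 − response.
  item 1: 0
  item 2: 1
  item 3: 2
  item 4: 4 − 2 = 2
  item 5: 4 − 4 = 0
  item 6: 4 − 1 = 3
  item 7: 4 − 4 = 0
Total = 0 + 1 + 2 + 2 + 0 + 3 + 0 = 8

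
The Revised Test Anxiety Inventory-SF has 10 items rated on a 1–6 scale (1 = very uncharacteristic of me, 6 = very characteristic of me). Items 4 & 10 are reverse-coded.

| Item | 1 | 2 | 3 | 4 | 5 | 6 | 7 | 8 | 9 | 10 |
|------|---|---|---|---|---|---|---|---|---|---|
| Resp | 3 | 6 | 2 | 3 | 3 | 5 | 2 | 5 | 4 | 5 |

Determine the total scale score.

36

Raw sum = 38. Reverse-coded items: 4, 10; their raw sum = 8.
Each reversal replaces raw with 7 − raw, changing the total by 7 − 2·raw per item.
Total = 38 + 2·7 − 2·8 = 38 + 14 − 16 = 36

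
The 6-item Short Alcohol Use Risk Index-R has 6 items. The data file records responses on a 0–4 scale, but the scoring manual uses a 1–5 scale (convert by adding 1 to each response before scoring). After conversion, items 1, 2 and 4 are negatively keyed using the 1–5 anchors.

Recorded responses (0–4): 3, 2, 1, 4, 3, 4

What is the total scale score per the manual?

Convert to 1–5: 4, 3, 2, 5, 4, 5
Reverse-coded (reverse-coded value = 6 − response):
  item 1: 6 − 4 = 2
  item 2: 6 − 3 = 3
  item 4: 6 − 5 = 1
Scored: 2, 3, 2, 1, 4, 5
Total = 17

17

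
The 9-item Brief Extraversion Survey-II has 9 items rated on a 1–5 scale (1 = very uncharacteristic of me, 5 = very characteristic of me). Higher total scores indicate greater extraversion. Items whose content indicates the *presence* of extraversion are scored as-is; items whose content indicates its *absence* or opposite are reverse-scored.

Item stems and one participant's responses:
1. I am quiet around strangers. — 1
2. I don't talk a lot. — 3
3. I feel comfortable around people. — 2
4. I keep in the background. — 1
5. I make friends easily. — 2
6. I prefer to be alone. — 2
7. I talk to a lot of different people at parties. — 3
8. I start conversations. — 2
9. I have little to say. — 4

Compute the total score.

28

Items 1, 2, 4, 6, 9 describe the absence/opposite of extraversion → reverse-score.
reverse-coded value = 6 − response.
  item 1: 6 − 1 = 5
  item 2: 6 − 3 = 3
  item 3: 2
  item 4: 6 − 1 = 5
  item 5: 2
  item 6: 6 − 2 = 4
  item 7: 3
  item 8: 2
  item 9: 6 − 4 = 2
Total = 5 + 3 + 2 + 5 + 2 + 4 + 3 + 2 + 2 = 28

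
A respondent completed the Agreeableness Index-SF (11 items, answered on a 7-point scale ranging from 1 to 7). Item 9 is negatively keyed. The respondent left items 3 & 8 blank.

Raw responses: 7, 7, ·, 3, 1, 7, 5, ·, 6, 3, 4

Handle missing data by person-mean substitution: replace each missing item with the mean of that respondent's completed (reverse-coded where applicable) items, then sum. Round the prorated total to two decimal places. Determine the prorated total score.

47.67

Reverse-coded (on a 1–7 scale, reversed = 8 − raw):
  item 9: 8 − 6 = 2
Completed scored items (9 of 11): 7, 7, 3, 1, 7, 5, 2, 3, 4; sum = 39.
Person mean = 39 / 9 ≈ 4.3333
Prorated total = (39 / 9) × 11 = 47.67 (to 2 dp)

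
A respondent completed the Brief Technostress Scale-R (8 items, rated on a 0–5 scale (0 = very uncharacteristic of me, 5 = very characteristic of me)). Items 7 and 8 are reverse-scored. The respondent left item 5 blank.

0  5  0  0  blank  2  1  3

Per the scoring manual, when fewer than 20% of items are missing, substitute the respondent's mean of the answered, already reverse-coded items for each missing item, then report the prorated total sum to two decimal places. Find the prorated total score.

Reverse-coded (on a 0–5 scale, reversed = 5 − raw):
  item 7: 5 − 1 = 4
  item 8: 5 − 3 = 2
Completed scored items (7 of 8): 0, 5, 0, 0, 2, 4, 2; sum = 13.
Person mean = 13 / 7 ≈ 1.8571
Prorated total = (13 / 7) × 8 = 14.86 (to 2 dp)

14.86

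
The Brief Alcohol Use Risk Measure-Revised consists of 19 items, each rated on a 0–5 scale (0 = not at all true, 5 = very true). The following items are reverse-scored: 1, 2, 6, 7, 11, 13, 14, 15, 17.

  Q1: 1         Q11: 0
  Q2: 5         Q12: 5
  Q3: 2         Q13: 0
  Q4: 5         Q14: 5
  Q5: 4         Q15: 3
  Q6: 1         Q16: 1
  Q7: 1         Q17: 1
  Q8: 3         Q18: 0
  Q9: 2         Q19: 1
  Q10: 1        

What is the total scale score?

Reversing items 1, 2, 6, 7, 11, 13, 14, 15 and 17 with 5 − raw:
Total = (5−1) + (5−5) + 2 + 5 + 4 + (5−1) + (5−1) + 3 + 2 + 1 + (5−0) + 5 + (5−0) + (5−5) + (5−3) + 1 + (5−1) + 0 + 1
      = 4 + 0 + 2 + 5 + 4 + 4 + 4 + 3 + 2 + 1 + 5 + 5 + 5 + 0 + 2 + 1 + 4 + 0 + 1 = 52

52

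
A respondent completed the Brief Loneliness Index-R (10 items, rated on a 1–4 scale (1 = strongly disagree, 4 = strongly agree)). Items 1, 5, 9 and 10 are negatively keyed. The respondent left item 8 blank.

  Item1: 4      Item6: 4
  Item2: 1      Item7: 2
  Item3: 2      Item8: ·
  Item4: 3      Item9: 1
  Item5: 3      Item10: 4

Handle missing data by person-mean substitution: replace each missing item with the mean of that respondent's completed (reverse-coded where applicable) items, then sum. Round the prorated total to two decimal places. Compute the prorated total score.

22.22

Reverse-coded (reversed = (1+4) − raw = 5 − raw):
  item 1: 5 − 4 = 1
  item 5: 5 − 3 = 2
  item 9: 5 − 1 = 4
  item 10: 5 − 4 = 1
Completed scored items (9 of 10): 1, 1, 2, 3, 2, 4, 2, 4, 1; sum = 20.
Person mean = 20 / 9 ≈ 2.2222
Prorated total = (20 / 9) × 10 = 22.22 (to 2 dp)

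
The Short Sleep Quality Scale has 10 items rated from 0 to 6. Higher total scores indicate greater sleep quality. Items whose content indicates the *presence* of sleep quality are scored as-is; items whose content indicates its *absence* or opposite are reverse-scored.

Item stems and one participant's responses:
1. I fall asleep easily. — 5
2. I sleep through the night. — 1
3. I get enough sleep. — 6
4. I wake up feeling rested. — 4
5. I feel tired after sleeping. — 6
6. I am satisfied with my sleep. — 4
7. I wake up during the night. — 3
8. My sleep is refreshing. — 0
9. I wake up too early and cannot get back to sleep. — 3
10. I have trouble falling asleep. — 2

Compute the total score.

Items 5, 7, 9, 10 describe the absence/opposite of sleep quality → reverse-score.
on a 0–6 scale, reversed = 6 − raw.
  item 1: 5
  item 2: 1
  item 3: 6
  item 4: 4
  item 5: 6 − 6 = 0
  item 6: 4
  item 7: 6 − 3 = 3
  item 8: 0
  item 9: 6 − 3 = 3
  item 10: 6 − 2 = 4
Total = 5 + 1 + 6 + 4 + 0 + 4 + 3 + 0 + 3 + 4 = 30

30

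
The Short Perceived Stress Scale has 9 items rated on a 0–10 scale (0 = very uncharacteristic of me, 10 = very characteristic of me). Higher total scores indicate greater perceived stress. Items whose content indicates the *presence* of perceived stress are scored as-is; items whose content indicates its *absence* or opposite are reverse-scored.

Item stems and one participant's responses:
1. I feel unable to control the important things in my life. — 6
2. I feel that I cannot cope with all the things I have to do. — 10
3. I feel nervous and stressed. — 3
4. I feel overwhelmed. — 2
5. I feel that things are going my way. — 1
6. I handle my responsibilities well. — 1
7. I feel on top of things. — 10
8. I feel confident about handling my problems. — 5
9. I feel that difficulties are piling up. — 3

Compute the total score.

47

Items 5, 6, 7, 8 describe the absence/opposite of perceived stress → reverse-score.
reverse-coded value = 10 − response.
  item 1: 6
  item 2: 10
  item 3: 3
  item 4: 2
  item 5: 10 − 1 = 9
  item 6: 10 − 1 = 9
  item 7: 10 − 10 = 0
  item 8: 10 − 5 = 5
  item 9: 3
Total = 6 + 10 + 3 + 2 + 9 + 9 + 0 + 5 + 3 = 47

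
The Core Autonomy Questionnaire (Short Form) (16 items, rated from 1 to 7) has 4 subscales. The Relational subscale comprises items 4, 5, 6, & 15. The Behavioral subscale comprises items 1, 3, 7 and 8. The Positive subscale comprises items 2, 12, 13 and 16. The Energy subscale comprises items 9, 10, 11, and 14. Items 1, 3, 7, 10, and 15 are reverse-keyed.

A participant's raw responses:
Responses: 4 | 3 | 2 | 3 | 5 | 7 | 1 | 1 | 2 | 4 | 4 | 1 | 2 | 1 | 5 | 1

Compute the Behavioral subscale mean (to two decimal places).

4.50

Behavioral items: 1, 3, 7, 8.
Of these, items 1, 3, & 7 are reverse-keyed; on a 1–7 scale, reversed = 8 − raw.
  item 1: 8 − 4 = 4
  item 3: 8 − 2 = 6
  item 7: 8 − 1 = 7
  item 8: 1
Sum = 4 + 6 + 7 + 1 = 18
Mean = 18 / 4 = 4.50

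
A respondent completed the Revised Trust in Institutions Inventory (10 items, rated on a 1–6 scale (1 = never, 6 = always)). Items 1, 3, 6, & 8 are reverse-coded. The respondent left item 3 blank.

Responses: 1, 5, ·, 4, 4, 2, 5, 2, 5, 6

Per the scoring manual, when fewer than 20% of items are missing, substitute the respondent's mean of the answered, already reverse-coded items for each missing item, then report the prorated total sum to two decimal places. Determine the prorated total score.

Reverse-coded (reverse-coded value = 7 − response):
  item 1: 7 − 1 = 6
  item 6: 7 − 2 = 5
  item 8: 7 − 2 = 5
Completed scored items (9 of 10): 6, 5, 4, 4, 5, 5, 5, 5, 6; sum = 45.
Person mean = 45 / 9 ≈ 5.0000
Prorated total = (45 / 9) × 10 = 50.00 (to 2 dp)

50.00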